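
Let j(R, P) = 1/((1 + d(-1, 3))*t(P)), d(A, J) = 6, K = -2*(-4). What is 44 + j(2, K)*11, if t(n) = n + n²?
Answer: 22187/504 ≈ 44.022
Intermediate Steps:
K = 8
j(R, P) = 1/(7*P*(1 + P)) (j(R, P) = 1/((1 + 6)*((P*(1 + P)))) = (1/(P*(1 + P)))/7 = 1/(7*P*(1 + P)))
44 + j(2, K)*11 = 44 + ((⅐)/(8*(1 + 8)))*11 = 44 + ((⅐)*(⅛)/9)*11 = 44 + ((⅐)*(⅛)*(⅑))*11 = 44 + (1/504)*11 = 44 + 11/504 = 22187/504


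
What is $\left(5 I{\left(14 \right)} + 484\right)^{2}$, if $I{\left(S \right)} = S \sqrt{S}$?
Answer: $302856 + 67760 \sqrt{14} \approx 5.5639 \cdot 10^{5}$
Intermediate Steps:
$I{\left(S \right)} = S^{\frac{3}{2}}$
$\left(5 I{\left(14 \right)} + 484\right)^{2} = \left(5 \cdot 14^{\frac{3}{2}} + 484\right)^{2} = \left(5 \cdot 14 \sqrt{14} + 484\right)^{2} = \left(70 \sqrt{14} + 484\right)^{2} = \left(484 + 70 \sqrt{14}\right)^{2}$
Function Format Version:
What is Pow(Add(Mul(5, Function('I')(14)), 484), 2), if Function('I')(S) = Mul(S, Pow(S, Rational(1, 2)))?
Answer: Add(302856, Mul(67760, Pow(14, Rational(1, 2)))) ≈ 5.5639e+5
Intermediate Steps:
Function('I')(S) = Pow(S, Rational(3, 2))
Pow(Add(Mul(5, Function('I')(14)), 484), 2) = Pow(Add(Mul(5, Pow(14, Rational(3, 2))), 484), 2) = Pow(Add(Mul(5, Mul(14, Pow(14, Rational(1, 2)))), 484), 2) = Pow(Add(Mul(70, Pow(14, Rational(1, 2))), 484), 2) = Pow(Add(484, Mul(70, Pow(14, Rational(1, 2)))), 2)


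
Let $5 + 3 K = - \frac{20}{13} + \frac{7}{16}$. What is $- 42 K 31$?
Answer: $\frac{275373}{104} \approx 2647.8$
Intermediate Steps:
$K = - \frac{423}{208}$ ($K = - \frac{5}{3} + \frac{- \frac{20}{13} + \frac{7}{16}}{3} = - \frac{5}{3} + \frac{1}{3} \left(- \frac{229}{208}\right) = - \frac{5}{3} - \frac{229}{624} = - \frac{423}{208} \approx -2.0337$)
$- 42 K 31 = \left(-42\right) \left(- \frac{423}{208}\right) 31 = \frac{8883}{104} \cdot 31 = \frac{275373}{104}$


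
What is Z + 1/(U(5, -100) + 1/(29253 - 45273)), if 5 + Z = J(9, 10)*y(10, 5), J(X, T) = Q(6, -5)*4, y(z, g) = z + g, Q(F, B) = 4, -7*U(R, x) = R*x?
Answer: 1882460495/8009993 ≈ 235.01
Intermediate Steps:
U(R, x) = -R*x/7
y(z, g) = g + z
J(X, T) = 16 (J(X, T) = 4*4 = 16)
Z = 235 (Z = -5 + 16*(5 + 10) = -5 + 16*15 = -5 + 240 = 235)
Z + 1/(U(5, -100) + 1/(29253 - 45273)) = 235 + 1/(-⅐*5*(-100) + 1/(29253 - 45273)) = 235 + 1/(500/7 + 1/(-16020)) = 235 + 1/(500/7 - 1/16020) = 235 + 1/(8009993/112140) = 235 + 112140/8009993 = 1882460495/8009993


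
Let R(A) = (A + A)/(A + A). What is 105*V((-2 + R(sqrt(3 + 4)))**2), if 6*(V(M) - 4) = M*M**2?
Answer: 875/2 ≈ 437.50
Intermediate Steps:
R(A) = 1 (R(A) = (2*A)/((2*A)) = (2*A)*(1/(2*A)) = 1)
V(M) = 4 + M**3/6 (V(M) = 4 + (M*M**2)/6 = 4 + M**3/6)
105*V((-2 + R(sqrt(3 + 4)))**2) = 105*(4 + ((-2 + 1)**2)**3/6) = 105*(4 + ((-1)**2)**3/6) = 105*(4 + (1/6)*1**3) = 105*(4 + (1/6)*1) = 105*(4 + 1/6) = 105*(25/6) = 875/2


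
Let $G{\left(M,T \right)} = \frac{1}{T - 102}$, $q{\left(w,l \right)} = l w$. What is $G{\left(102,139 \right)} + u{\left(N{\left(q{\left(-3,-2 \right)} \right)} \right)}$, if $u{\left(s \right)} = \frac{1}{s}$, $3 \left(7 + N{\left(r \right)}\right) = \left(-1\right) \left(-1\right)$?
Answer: $- \frac{91}{740} \approx -0.12297$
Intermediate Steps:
$G{\left(M,T \right)} = \frac{1}{-102 + T}$
$N{\left(r \right)} = - \frac{20}{3}$ ($N{\left(r \right)} = -7 + \frac{\left(-1\right) \left(-1\right)}{3} = -7 + \frac{1}{3} \cdot 1 = -7 + \frac{1}{3} = - \frac{20}{3}$)
$G{\left(102,139 \right)} + u{\left(N{\left(q{\left(-3,-2 \right)} \right)} \right)} = \frac{1}{-102 + 139} + \frac{1}{- \frac{20}{3}} = \frac{1}{37} - \frac{3}{20} = - \frac{91}{740}$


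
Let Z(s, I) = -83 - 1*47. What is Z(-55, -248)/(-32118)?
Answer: 65/16059 ≈ 0.0040476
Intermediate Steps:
Z(s, I) = -130 (Z(s, I) = -83 - 47 = -130)
Z(-55, -248)/(-32118) = -130/(-32118) = -130*(-1/32118) = 65/16059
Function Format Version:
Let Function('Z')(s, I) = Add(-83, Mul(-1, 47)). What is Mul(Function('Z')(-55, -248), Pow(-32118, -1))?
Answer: Rational(65, 16059) ≈ 0.0040476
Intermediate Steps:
Function('Z')(s, I) = -130 (Function('Z')(s, I) = Add(-83, -47) = -130)
Mul(Function('Z')(-55, -248), Pow(-32118, -1)) = Mul(-130, Pow(-32118, -1)) = Mul(-130, Rational(-1, 32118)) = Rational(65, 16059)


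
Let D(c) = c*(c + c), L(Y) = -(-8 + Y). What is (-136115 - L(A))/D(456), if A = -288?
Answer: -136411/415872 ≈ -0.32801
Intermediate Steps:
L(Y) = 8 - Y
D(c) = 2*c**2 (D(c) = c*(2*c) = 2*c**2)
(-136115 - L(A))/D(456) = (-136115 - (8 - 1*(-288)))/((2*456**2)) = (-136115 - (8 + 288))/((2*207936)) = (-136115 - 1*296)/415872 = (-136115 - 296)*(1/415872) = -136411*1/415872 = -136411/415872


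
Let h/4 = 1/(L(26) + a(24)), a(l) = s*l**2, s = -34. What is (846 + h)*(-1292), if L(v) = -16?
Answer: -1338963877/1225 ≈ -1.0930e+6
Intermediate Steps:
a(l) = -34*l**2
h = -1/4900 (h = 4/(-16 - 34*24**2) = 4/(-16 - 34*576) = 4/(-16 - 19584) = 4/(-19600) = 4*(-1/19600) = -1/4900 ≈ -0.00020408)
(846 + h)*(-1292) = (846 - 1/4900)*(-1292) = (4145399/4900)*(-1292) = -1338963877/1225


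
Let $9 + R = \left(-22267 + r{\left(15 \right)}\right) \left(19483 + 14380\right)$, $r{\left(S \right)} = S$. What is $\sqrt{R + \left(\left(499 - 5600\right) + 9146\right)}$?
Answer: $4 i \sqrt{47094715} \approx 27450.0 i$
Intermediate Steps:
$R = -753519485$ ($R = -9 + \left(-22267 + 15\right) \left(19483 + 14380\right) = -9 - 753519476 = -753519485$)
$\sqrt{R + \left(\left(499 - 5600\right) + 9146\right)} = \sqrt{-753519485 + \left(\left(499 - 5600\right) + 9146\right)} = \sqrt{-753519485 + \left(-5101 + 9146\right)} = \sqrt{-753519485 + 4045} = \sqrt{-753515440} = 4 i \sqrt{47094715}$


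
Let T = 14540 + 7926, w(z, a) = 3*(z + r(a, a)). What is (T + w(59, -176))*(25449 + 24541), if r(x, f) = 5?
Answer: 1132673420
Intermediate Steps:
w(z, a) = 15 + 3*z (w(z, a) = 3*(z + 5) = 3*(5 + z) = 15 + 3*z)
T = 22466
(T + w(59, -176))*(25449 + 24541) = (22466 + (15 + 3*59))*(25449 + 24541) = (22466 + (15 + 177))*49990 = (22466 + 192)*49990 = 22658*49990 = 1132673420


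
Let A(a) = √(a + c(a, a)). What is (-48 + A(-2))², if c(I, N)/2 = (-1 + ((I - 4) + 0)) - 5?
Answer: (48 - I*√26)² ≈ 2278.0 - 489.51*I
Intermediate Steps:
c(I, N) = -20 + 2*I (c(I, N) = 2*((-1 + ((I - 4) + 0)) - 5) = 2*((-1 + ((-4 + I) + 0)) - 5) = 2*((-1 + (-4 + I)) - 5) = 2*((-5 + I) - 5) = 2*(-10 + I) = -20 + 2*I)
A(a) = √(-20 + 3*a) (A(a) = √(a + (-20 + 2*a)) = √(-20 + 3*a))
(-48 + A(-2))² = (-48 + √(-20 + 3*(-2)))² = (-48 + √(-20 - 6))² = (-48 + √(-26))² = (-48 + I*√26)²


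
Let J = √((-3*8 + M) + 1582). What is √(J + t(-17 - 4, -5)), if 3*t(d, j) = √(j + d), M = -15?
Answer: √(9*√1543 + 3*I*√26)/3 ≈ 6.2689 + 0.13556*I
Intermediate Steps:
t(d, j) = √(d + j)/3 (t(d, j) = √(j + d)/3 = √(d + j)/3)
J = √1543 (J = √((-3*8 - 15) + 1582) = √((-24 - 15) + 1582) = √(-39 + 1582) = √1543 ≈ 39.281)
√(J + t(-17 - 4, -5)) = √(√1543 + √((-17 - 4) - 5)/3) = √(√1543 + √(-21 - 5)/3) = √(√1543 + √(-26)/3) = √(√1543 + (I*√26)/3) = √(√1543 + I*√26/3)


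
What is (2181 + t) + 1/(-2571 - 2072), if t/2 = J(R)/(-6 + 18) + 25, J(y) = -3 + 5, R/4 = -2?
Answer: 31080239/13929 ≈ 2231.3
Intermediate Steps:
R = -8 (R = 4*(-2) = -8)
J(y) = 2
t = 151/3 (t = 2*(2/(-6 + 18) + 25) = 2*(2/12 + 25) = 2*((1/12)*2 + 25) = 2*(⅙ + 25) = 2*(151/6) = 151/3 ≈ 50.333)
(2181 + t) + 1/(-2571 - 2072) = (2181 + 151/3) + 1/(-2571 - 2072) = 6694/3 + 1/(-4643) = 6694/3 - 1/4643 = 31080239/13929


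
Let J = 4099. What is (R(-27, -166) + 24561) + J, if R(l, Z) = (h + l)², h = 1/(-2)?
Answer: 117665/4 ≈ 29416.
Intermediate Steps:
h = -½ ≈ -0.50000
R(l, Z) = (-½ + l)²
(R(-27, -166) + 24561) + J = ((-1 + 2*(-27))²/4 + 24561) + 4099 = ((-1 - 54)²/4 + 24561) + 4099 = ((¼)*(-55)² + 24561) + 4099 = ((¼)*3025 + 24561) + 4099 = (3025/4 + 24561) + 4099 = 101269/4 + 4099 = 117665/4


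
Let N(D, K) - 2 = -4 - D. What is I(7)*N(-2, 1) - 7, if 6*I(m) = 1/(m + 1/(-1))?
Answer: -7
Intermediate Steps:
N(D, K) = -2 - D (N(D, K) = 2 + (-4 - D) = -2 - D)
I(m) = 1/(6*(-1 + m)) (I(m) = 1/(6*(m + 1/(-1))) = 1/(6*(m - 1)) = 1/(6*(-1 + m)))
I(7)*N(-2, 1) - 7 = (1/(6*(-1 + 7)))*(-2 - 1*(-2)) - 7 = ((⅙)/6)*(-2 + 2) - 7 = ((⅙)*(⅙))*0 - 7 = (1/36)*0 - 7 = 0 - 7 = -7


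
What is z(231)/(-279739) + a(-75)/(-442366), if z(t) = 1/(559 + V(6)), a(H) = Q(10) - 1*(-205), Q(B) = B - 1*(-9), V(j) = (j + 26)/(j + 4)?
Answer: -88071894763/173926440087207 ≈ -0.00050637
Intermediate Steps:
V(j) = (26 + j)/(4 + j)
Q(B) = 9 + B (Q(B) = B + 9 = 9 + B)
a(H) = 224 (a(H) = (9 + 10) - 1*(-205) = 19 + 205 = 224)
z(t) = 5/2811 (z(t) = 1/(559 + (26 + 6)/(4 + 6)) = 1/(559 + 32/10) = 1/(559 + (⅒)*32) = 1/(559 + 16/5) = 1/(2811/5) = 5/2811)
z(231)/(-279739) + a(-75)/(-442366) = (5/2811)/(-279739) + 224/(-442366) = (5/2811)*(-1/279739) + 224*(-1/442366) = -5/786346329 - 112/221183 = -88071894763/173926440087207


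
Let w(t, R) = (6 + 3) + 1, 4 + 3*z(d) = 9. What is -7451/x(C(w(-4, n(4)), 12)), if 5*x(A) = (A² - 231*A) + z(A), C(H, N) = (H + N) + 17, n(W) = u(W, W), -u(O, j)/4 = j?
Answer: 111765/22459 ≈ 4.9764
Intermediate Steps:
u(O, j) = -4*j
z(d) = 5/3 (z(d) = -4/3 + (⅓)*9 = -4/3 + 3 = 5/3)
n(W) = -4*W
w(t, R) = 10 (w(t, R) = 9 + 1 = 10)
C(H, N) = 17 + H + N
x(A) = ⅓ - 231*A/5 + A²/5 (x(A) = ((A² - 231*A) + 5/3)/5 = (5/3 + A² - 231*A)/5 = ⅓ - 231*A/5 + A²/5)
-7451/x(C(w(-4, n(4)), 12)) = -7451/(⅓ - 231*(17 + 10 + 12)/5 + (17 + 10 + 12)²/5) = -7451/(⅓ - 231/5*39 + (⅕)*39²) = -7451/(⅓ - 9009/5 + (⅕)*1521) = -7451/(⅓ - 9009/5 + 1521/5) = -7451/(-22459/15) = -7451*(-15/22459) = 111765/22459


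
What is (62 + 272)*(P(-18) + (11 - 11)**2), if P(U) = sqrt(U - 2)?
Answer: 668*I*sqrt(5) ≈ 1493.7*I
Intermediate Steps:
P(U) = sqrt(-2 + U)
(62 + 272)*(P(-18) + (11 - 11)**2) = (62 + 272)*(sqrt(-2 - 18) + (11 - 11)**2) = 334*(sqrt(-20) + 0**2) = 334*(2*I*sqrt(5) + 0) = 334*(2*I*sqrt(5)) = 668*I*sqrt(5)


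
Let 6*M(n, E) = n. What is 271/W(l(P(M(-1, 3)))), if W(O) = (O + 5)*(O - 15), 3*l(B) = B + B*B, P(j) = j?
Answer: -3160944/869375 ≈ -3.6359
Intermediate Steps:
M(n, E) = n/6
l(B) = B/3 + B²/3 (l(B) = (B + B*B)/3 = (B + B²)/3 = B/3 + B²/3)
W(O) = (-15 + O)*(5 + O) (W(O) = (5 + O)*(-15 + O) = (-15 + O)*(5 + O))
271/W(l(P(M(-1, 3)))) = 271/(-75 + (((⅙)*(-1))*(1 + (⅙)*(-1))/3)² - 10*(⅙)*(-1)*(1 + (⅙)*(-1))/3) = 271/(-75 + ((⅓)*(-⅙)*(1 - ⅙))² - 10*(-1)*(1 - ⅙)/(3*6)) = 271/(-75 + ((⅓)*(-⅙)*(⅚))² - 10*(-1)*5/(3*6*6)) = 271/(-75 + (-5/108)² - 10*(-5/108)) = 271/(-75 + 25/11664 + 25/54) = 271/(-869375/11664) = 271*(-11664/869375) = -3160944/869375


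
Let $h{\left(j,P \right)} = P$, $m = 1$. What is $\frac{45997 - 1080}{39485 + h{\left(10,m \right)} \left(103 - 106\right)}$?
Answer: $\frac{44917}{39482} \approx 1.1377$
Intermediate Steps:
$\frac{45997 - 1080}{39485 + h{\left(10,m \right)} \left(103 - 106\right)} = \frac{45997 - 1080}{39485 + 1 \left(103 - 106\right)} = \frac{44917}{39485 + 1 \left(-3\right)} = \frac{44917}{39485 - 3} = \frac{44917}{39482}$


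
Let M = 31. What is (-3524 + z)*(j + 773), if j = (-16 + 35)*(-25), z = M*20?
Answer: -865392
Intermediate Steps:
z = 620 (z = 31*20 = 620)
j = -475 (j = 19*(-25) = -475)
(-3524 + z)*(j + 773) = (-3524 + 620)*(-475 + 773) = -2904*298 = -865392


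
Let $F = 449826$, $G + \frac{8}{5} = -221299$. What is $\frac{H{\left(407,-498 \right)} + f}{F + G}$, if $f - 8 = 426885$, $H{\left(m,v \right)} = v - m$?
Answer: $\frac{2129940}{1142627} \approx 1.8641$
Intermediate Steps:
$G = - \frac{1106503}{5}$ ($G = - \frac{8}{5} - 221299 = - \frac{1106503}{5} \approx -2.213 \cdot 10^{5}$)
$f = 426893$ ($f = 8 + 426885 = 426893$)
$\frac{H{\left(407,-498 \right)} + f}{F + G} = \frac{\left(-498 - 407\right) + 426893}{449826 - \frac{1106503}{5}} = \frac{\left(-498 - 407\right) + 426893}{\frac{1142627}{5}} = \left(-905 + 426893\right) \frac{5}{1142627} = 425988 \cdot \frac{5}{1142627} = \frac{2129940}{1142627}$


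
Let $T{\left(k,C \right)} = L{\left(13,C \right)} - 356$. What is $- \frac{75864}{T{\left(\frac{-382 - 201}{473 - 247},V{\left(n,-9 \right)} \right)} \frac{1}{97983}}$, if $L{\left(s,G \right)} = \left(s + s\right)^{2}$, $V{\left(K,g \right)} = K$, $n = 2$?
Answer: $- \frac{929172789}{40} \approx -2.3229 \cdot 10^{7}$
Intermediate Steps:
$L{\left(s,G \right)} = 4 s^{2}$ ($L{\left(s,G \right)} = \left(2 s\right)^{2} = 4 s^{2}$)
$T{\left(k,C \right)} = 320$ ($T{\left(k,C \right)} = 4 \cdot 13^{2} - 356 = 4 \cdot 169 - 356 = 676 - 356 = 320$)
$- \frac{75864}{T{\left(\frac{-382 - 201}{473 - 247},V{\left(n,-9 \right)} \right)} \frac{1}{97983}} = - \frac{75864}{320 \cdot \frac{1}{97983}} = - \frac{75864}{\frac{320}{97983}} = \left(-75864\right) \frac{97983}{320} = - \frac{929172789}{40}$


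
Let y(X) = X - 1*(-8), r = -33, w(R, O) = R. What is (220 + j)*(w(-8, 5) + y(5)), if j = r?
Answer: 935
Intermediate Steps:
j = -33
y(X) = 8 + X (y(X) = X + 8 = 8 + X)
(220 + j)*(w(-8, 5) + y(5)) = (220 - 33)*(-8 + (8 + 5)) = 187*(-8 + 13) = 187*5 = 935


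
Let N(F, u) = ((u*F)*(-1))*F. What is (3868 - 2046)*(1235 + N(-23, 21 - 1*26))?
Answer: 7069360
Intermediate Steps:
N(F, u) = -u*F**2 (N(F, u) = ((F*u)*(-1))*F = (-F*u)*F = -u*F**2)
(3868 - 2046)*(1235 + N(-23, 21 - 1*26)) = (3868 - 2046)*(1235 - 1*(21 - 1*26)*(-23)**2) = 1822*(1235 - 1*(21 - 26)*529) = 1822*(1235 - 1*(-5)*529) = 1822*(1235 + 2645) = 1822*3880 = 7069360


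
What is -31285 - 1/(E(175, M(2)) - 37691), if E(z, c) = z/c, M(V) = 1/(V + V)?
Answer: -1157263434/36991 ≈ -31285.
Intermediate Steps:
M(V) = 1/(2*V)
-31285 - 1/(E(175, M(2)) - 37691) = -31285 - 1/(175/(((½)/2)) - 37691) = -31285 - 1/(175/(((½)*(½))) - 37691) = -31285 - 1/(175/(¼) - 37691) = -31285 - 1/(175*4 - 37691) = -31285 - 1/(700 - 37691) = -31285 - 1/(-36991) = -31285 - 1*(-1/36991) = -31285 + 1/36991 = -1157263434/36991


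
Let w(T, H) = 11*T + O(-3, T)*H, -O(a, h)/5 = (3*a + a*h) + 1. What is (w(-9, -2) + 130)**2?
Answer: 48841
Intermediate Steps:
O(a, h) = -5 - 15*a - 5*a*h (O(a, h) = -5*((3*a + a*h) + 1) = -5*(1 + 3*a + a*h) = -5 - 15*a - 5*a*h)
w(T, H) = 11*T + H*(40 + 15*T) (w(T, H) = 11*T + (-5 - 15*(-3) - 5*(-3)*T)*H = 11*T + (-5 + 45 + 15*T)*H = 11*T + (40 + 15*T)*H = 11*T + H*(40 + 15*T))
(w(-9, -2) + 130)**2 = ((11*(-9) + 5*(-2)*(8 + 3*(-9))) + 130)**2 = ((-99 + 5*(-2)*(8 - 27)) + 130)**2 = ((-99 + 5*(-2)*(-19)) + 130)**2 = ((-99 + 190) + 130)**2 = (91 + 130)**2 = 221**2 = 48841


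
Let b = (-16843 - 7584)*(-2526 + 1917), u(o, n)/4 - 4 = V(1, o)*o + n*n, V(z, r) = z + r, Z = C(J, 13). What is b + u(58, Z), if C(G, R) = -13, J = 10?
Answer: 14890423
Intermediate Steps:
Z = -13
V(z, r) = r + z
u(o, n) = 16 + 4*n² + 4*o*(1 + o) (u(o, n) = 16 + 4*((o + 1)*o + n*n) = 16 + 4*((1 + o)*o + n²) = 16 + 4*(o*(1 + o) + n²) = 16 + 4*(n² + o*(1 + o)) = 16 + (4*n² + 4*o*(1 + o)) = 16 + 4*n² + 4*o*(1 + o))
b = 14876043 (b = -24427*(-609) = 14876043)
b + u(58, Z) = 14876043 + (16 + 4*(-13)² + 4*58*(1 + 58)) = 14876043 + (16 + 4*169 + 4*58*59) = 14876043 + (16 + 676 + 13688) = 14876043 + 14380 = 14890423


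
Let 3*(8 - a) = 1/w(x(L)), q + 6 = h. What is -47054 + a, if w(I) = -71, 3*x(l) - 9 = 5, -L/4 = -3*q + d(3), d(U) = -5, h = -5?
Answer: -10020797/213 ≈ -47046.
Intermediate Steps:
q = -11 (q = -6 - 5 = -11)
L = -112 (L = -4*(-3*(-11) - 5) = -4*(33 - 5) = -4*28 = -112)
x(l) = 14/3 (x(l) = 3 + (⅓)*5 = 3 + 5/3 = 14/3)
a = 1705/213 (a = 8 - ⅓/(-71) = 8 - ⅓*(-1/71) = 8 + 1/213 = 1705/213 ≈ 8.0047)
-47054 + a = -47054 + 1705/213 = -10020797/213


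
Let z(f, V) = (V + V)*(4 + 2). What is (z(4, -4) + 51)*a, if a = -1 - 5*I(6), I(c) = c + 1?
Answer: -108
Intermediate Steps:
I(c) = 1 + c
z(f, V) = 12*V (z(f, V) = (2*V)*6 = 12*V)
a = -36 (a = -1 - 5*(1 + 6) = -1 - 5*7 = -1 - 35 = -36)
(z(4, -4) + 51)*a = (12*(-4) + 51)*(-36) = (-48 + 51)*(-36) = 3*(-36) = -108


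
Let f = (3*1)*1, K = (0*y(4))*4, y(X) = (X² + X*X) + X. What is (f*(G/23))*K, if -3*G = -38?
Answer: 0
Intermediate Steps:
G = 38/3 (G = -⅓*(-38) = 38/3 ≈ 12.667)
y(X) = X + 2*X² (y(X) = (X² + X²) + X = 2*X² + X = X + 2*X²)
K = 0 (K = (0*(4*(1 + 2*4)))*4 = (0*(4*(1 + 8)))*4 = (0*(4*9))*4 = (0*36)*4 = 0*4 = 0)
f = 3 (f = 3*1 = 3)
(f*(G/23))*K = (3*((38/3)/23))*0 = (3*((38/3)*(1/23)))*0 = (3*(38/69))*0 = (38/23)*0 = 0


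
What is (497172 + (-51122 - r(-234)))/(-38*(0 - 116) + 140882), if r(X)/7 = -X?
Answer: 222206/72645 ≈ 3.0588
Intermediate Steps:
r(X) = -7*X (r(X) = 7*(-X) = -7*X)
(497172 + (-51122 - r(-234)))/(-38*(0 - 116) + 140882) = (497172 + (-51122 - (-7)*(-234)))/(-38*(0 - 116) + 140882) = (497172 + (-51122 - 1*1638))/(-38*(-116) + 140882) = (497172 + (-51122 - 1638))/(4408 + 140882) = (497172 - 52760)/145290 = 444412*(1/145290) = 222206/72645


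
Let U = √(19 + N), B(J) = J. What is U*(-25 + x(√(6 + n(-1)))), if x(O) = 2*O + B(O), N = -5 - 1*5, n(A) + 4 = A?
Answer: -66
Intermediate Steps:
n(A) = -4 + A
N = -10 (N = -5 - 5 = -10)
x(O) = 3*O (x(O) = 2*O + O = 3*O)
U = 3 (U = √(19 - 10) = √9 = 3)
U*(-25 + x(√(6 + n(-1)))) = 3*(-25 + 3*√(6 + (-4 - 1))) = 3*(-25 + 3*√(6 - 5)) = 3*(-25 + 3*√1) = 3*(-25 + 3*1) = 3*(-25 + 3) = 3*(-22) = -66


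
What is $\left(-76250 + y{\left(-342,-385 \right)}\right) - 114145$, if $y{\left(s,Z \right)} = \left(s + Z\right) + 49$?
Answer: $-191073$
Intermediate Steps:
$y{\left(s,Z \right)} = 49 + Z + s$ ($y{\left(s,Z \right)} = \left(Z + s\right) + 49 = 49 + Z + s$)
$\left(-76250 + y{\left(-342,-385 \right)}\right) - 114145 = \left(-76250 - 678\right) - 114145 = -76928 - 114145 = -191073$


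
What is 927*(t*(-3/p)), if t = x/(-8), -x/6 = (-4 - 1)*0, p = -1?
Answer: 0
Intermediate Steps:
x = 0 (x = -6*(-4 - 1)*0 = -(-30)*0 = -6*0 = 0)
t = 0 (t = 0/(-8) = 0*(-⅛) = 0)
927*(t*(-3/p)) = 927*(0*(-3/(-1))) = 927*(0*(-3*(-1))) = 927*(0*3) = 927*0 = 0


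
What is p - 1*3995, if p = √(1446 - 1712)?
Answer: -3995 + I*√266 ≈ -3995.0 + 16.31*I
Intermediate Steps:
p = I*√266 (p = √(-266) = I*√266 ≈ 16.31*I)
p - 1*3995 = I*√266 - 1*3995 = I*√266 - 3995 = -3995 + I*√266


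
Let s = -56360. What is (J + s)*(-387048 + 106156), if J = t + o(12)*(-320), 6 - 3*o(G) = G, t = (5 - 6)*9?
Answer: 15653830268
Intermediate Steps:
t = -9 (t = -1*9 = -9)
o(G) = 2 - G/3
J = 631 (J = -9 + (2 - 1/3*12)*(-320) = -9 + (2 - 4)*(-320) = -9 - 2*(-320) = -9 + 640 = 631)
(J + s)*(-387048 + 106156) = (631 - 56360)*(-387048 + 106156) = -55729*(-280892) = 15653830268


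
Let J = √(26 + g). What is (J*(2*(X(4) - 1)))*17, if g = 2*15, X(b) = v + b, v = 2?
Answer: 340*√14 ≈ 1272.2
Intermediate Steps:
X(b) = 2 + b
g = 30
J = 2*√14 (J = √(26 + 30) = √56 = 2*√14 ≈ 7.4833)
(J*(2*(X(4) - 1)))*17 = ((2*√14)*(2*((2 + 4) - 1)))*17 = ((2*√14)*(2*(6 - 1)))*17 = ((2*√14)*(2*5))*17 = ((2*√14)*10)*17 = (20*√14)*17 = 340*√14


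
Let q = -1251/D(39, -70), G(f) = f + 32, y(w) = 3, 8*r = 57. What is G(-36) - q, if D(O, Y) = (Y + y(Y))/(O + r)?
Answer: -463763/536 ≈ -865.23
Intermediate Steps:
r = 57/8 (r = (⅛)*57 = 57/8 ≈ 7.1250)
D(O, Y) = (3 + Y)/(57/8 + O) (D(O, Y) = (Y + 3)/(O + 57/8) = (3 + Y)/(57/8 + O))
G(f) = 32 + f
q = 461619/536 (q = -1251*(57 + 8*39)/(8*(3 - 70)) = -1251/(8*(-67)/(57 + 312)) = -1251/(8*(-67)/369) = -1251/(8*(1/369)*(-67)) = -1251/(-536/369) = -1251*(-369/536) = 461619/536 ≈ 861.23)
G(-36) - q = (32 - 36) - 1*461619/536 = -4 - 461619/536 = -463763/536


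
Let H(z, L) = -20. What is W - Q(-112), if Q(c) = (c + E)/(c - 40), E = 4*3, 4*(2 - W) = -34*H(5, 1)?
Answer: -6409/38 ≈ -168.66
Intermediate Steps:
W = -168 (W = 2 - (-17)*(-20)/2 = 2 - ¼*680 = 2 - 170 = -168)
E = 12
Q(c) = (12 + c)/(-40 + c) (Q(c) = (c + 12)/(c - 40) = (12 + c)/(-40 + c))
W - Q(-112) = -168 - (12 - 112)/(-40 - 112) = -168 - (-100)/(-152) = -168 - (-1)*(-100)/152 = -168 - 1*25/38 = -168 - 25/38 = -6409/38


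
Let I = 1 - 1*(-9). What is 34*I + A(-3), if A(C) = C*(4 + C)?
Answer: 337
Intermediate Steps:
I = 10 (I = 1 + 9 = 10)
34*I + A(-3) = 34*10 - 3*(4 - 3) = 340 - 3*1 = 340 - 3 = 337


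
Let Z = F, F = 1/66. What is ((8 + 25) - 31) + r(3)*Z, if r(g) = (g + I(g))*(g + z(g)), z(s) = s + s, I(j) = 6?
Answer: 71/22 ≈ 3.2273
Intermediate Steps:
F = 1/66 ≈ 0.015152
Z = 1/66 ≈ 0.015152
z(s) = 2*s
r(g) = 3*g*(6 + g) (r(g) = (g + 6)*(g + 2*g) = (6 + g)*(3*g) = 3*g*(6 + g))
((8 + 25) - 31) + r(3)*Z = ((8 + 25) - 31) + (3*3*(6 + 3))*(1/66) = (33 - 31) + (3*3*9)*(1/66) = 2 + 81*(1/66) = 2 + 27/22 = 71/22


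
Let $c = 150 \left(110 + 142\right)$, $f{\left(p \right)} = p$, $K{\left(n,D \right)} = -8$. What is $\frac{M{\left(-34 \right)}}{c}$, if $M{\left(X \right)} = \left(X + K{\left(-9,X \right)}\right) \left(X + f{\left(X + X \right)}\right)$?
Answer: $\frac{17}{150} \approx 0.11333$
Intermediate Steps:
$c = 37800$ ($c = 150 \cdot 252 = 37800$)
$M{\left(X \right)} = 3 X \left(-8 + X\right)$ ($M{\left(X \right)} = \left(X - 8\right) \left(X + \left(X + X\right)\right) = \left(-8 + X\right) \left(X + 2 X\right) = \left(-8 + X\right) 3 X = 3 X \left(-8 + X\right)$)
$\frac{M{\left(-34 \right)}}{c} = \frac{3 \left(-34\right) \left(-8 - 34\right)}{37800} = 3 \left(-34\right) \left(-42\right) \frac{1}{37800} = 4284 \cdot \frac{1}{37800} = \frac{17}{150}$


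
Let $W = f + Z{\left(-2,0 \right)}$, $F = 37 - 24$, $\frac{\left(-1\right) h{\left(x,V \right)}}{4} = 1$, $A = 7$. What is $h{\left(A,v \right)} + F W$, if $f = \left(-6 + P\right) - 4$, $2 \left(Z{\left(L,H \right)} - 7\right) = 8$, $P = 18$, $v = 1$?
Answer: $243$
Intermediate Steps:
$h{\left(x,V \right)} = -4$ ($h{\left(x,V \right)} = \left(-4\right) 1 = -4$)
$Z{\left(L,H \right)} = 11$ ($Z{\left(L,H \right)} = 7 + \frac{1}{2} \cdot 8 = 7 + 4 = 11$)
$f = 8$ ($f = \left(-6 + 18\right) - 4 = 12 - 4 = 8$)
$F = 13$
$W = 19$ ($W = 8 + 11 = 19$)
$h{\left(A,v \right)} + F W = -4 + 13 \cdot 19 = -4 + 247 = 243$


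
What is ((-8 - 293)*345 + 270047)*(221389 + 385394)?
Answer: 100848548166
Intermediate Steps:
((-8 - 293)*345 + 270047)*(221389 + 385394) = (-301*345 + 270047)*606783 = (-103845 + 270047)*606783 = 166202*606783 = 100848548166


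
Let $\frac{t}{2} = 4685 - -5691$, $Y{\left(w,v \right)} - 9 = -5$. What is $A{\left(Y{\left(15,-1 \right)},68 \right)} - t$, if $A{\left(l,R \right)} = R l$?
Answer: $-20480$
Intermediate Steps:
$Y{\left(w,v \right)} = 4$ ($Y{\left(w,v \right)} = 9 - 5 = 4$)
$t = 20752$ ($t = 2 \left(4685 - -5691\right) = 2 \left(4685 + 5691\right) = 2 \cdot 10376 = 20752$)
$A{\left(Y{\left(15,-1 \right)},68 \right)} - t = 68 \cdot 4 - 20752 = 272 - 20752 = -20480$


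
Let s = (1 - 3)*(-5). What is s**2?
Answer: 100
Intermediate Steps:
s = 10 (s = -2*(-5) = 10)
s**2 = 10**2 = 100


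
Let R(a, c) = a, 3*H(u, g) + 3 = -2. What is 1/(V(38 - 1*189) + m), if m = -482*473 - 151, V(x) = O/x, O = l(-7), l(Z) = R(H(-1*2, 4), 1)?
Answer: -453/103346056 ≈ -4.3833e-6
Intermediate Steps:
H(u, g) = -5/3 (H(u, g) = -1 + (1/3)*(-2) = -1 - 2/3 = -5/3)
l(Z) = -5/3
O = -5/3 ≈ -1.6667
V(x) = -5/(3*x)
m = -228137 (m = -227986 - 151 = -228137)
1/(V(38 - 1*189) + m) = 1/(-5/(3*(38 - 1*189)) - 228137) = 1/(-5/(3*(38 - 189)) - 228137) = 1/(-5/3/(-151) - 228137) = 1/(-5/3*(-1/151) - 228137) = 1/(5/453 - 228137) = 1/(-103346056/453) = -453/103346056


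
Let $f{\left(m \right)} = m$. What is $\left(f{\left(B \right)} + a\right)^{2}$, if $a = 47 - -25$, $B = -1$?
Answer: $5041$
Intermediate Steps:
$a = 72$ ($a = 47 + 25 = 72$)
$\left(f{\left(B \right)} + a\right)^{2} = \left(-1 + 72\right)^{2} = 71^{2} = 5041$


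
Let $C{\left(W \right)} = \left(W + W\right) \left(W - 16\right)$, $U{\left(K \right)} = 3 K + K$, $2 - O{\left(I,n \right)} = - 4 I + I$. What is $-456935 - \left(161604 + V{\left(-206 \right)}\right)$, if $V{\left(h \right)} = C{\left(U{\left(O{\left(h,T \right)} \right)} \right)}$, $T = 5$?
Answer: $-12839979$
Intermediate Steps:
$O{\left(I,n \right)} = 2 + 3 I$ ($O{\left(I,n \right)} = 2 - \left(- 4 I + I\right) = 2 - - 3 I = 2 + 3 I$)
$U{\left(K \right)} = 4 K$
$C{\left(W \right)} = 2 W \left(-16 + W\right)$
$V{\left(h \right)} = 2 \left(-8 + 12 h\right) \left(8 + 12 h\right)$ ($V{\left(h \right)} = 2 \cdot 4 \left(2 + 3 h\right) \left(-16 + 4 \left(2 + 3 h\right)\right) = 2 \left(8 + 12 h\right) \left(-16 + \left(8 + 12 h\right)\right) = 2 \left(8 + 12 h\right) \left(-8 + 12 h\right) = 2 \left(-8 + 12 h\right) \left(8 + 12 h\right)$)
$-456935 - \left(161604 + V{\left(-206 \right)}\right) = -456935 - \left(161476 + 12221568\right) = -456935 - 12383044 = -12839979$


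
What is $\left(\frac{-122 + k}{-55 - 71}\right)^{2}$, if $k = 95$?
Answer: $\frac{9}{196} \approx 0.045918$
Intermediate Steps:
$\left(\frac{-122 + k}{-55 - 71}\right)^{2} = \left(\frac{-122 + 95}{-55 - 71}\right)^{2} = \left(- \frac{27}{-126}\right)^{2} = \left(\left(-27\right) \left(- \frac{1}{126}\right)\right)^{2} = \left(\frac{3}{14}\right)^{2} = \frac{9}{196}$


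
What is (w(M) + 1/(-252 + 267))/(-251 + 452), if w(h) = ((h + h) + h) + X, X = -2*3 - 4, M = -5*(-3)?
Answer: 526/3015 ≈ 0.17446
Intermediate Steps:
M = 15
X = -10 (X = -6 - 4 = -10)
w(h) = -10 + 3*h (w(h) = ((h + h) + h) - 10 = (2*h + h) - 10 = 3*h - 10 = -10 + 3*h)
(w(M) + 1/(-252 + 267))/(-251 + 452) = ((-10 + 3*15) + 1/(-252 + 267))/(-251 + 452) = ((-10 + 45) + 1/15)/201 = (35 + 1/15)*(1/201) = (526/15)*(1/201) = 526/3015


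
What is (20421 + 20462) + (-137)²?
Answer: 59652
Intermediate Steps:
(20421 + 20462) + (-137)² = 40883 + 18769 = 59652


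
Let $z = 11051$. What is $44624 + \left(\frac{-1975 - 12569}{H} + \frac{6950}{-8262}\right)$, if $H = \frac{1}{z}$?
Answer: $- \frac{663773710195}{4131} \approx -1.6068 \cdot 10^{8}$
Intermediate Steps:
$H = \frac{1}{11051} \approx 9.049 \cdot 10^{-5}$
$44624 + \left(\frac{-1975 - 12569}{H} + \frac{6950}{-8262}\right) = 44624 + \left(\left(-1975 - 12569\right) \frac{1}{\frac{1}{11051}} + \frac{6950}{-8262}\right) = 44624 + \left(\left(-1975 - 12569\right) 11051 + 6950 \left(- \frac{1}{8262}\right)\right) = 44624 - \frac{663958051939}{4131} = - \frac{663773710195}{4131}$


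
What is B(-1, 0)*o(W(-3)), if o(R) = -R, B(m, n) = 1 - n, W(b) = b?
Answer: 3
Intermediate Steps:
B(-1, 0)*o(W(-3)) = (1 - 1*0)*(-1*(-3)) = (1 + 0)*3 = 1*3 = 3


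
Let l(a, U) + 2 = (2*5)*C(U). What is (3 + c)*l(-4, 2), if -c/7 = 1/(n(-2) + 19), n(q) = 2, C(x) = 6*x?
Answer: 944/3 ≈ 314.67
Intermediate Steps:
l(a, U) = -2 + 60*U (l(a, U) = -2 + (2*5)*(6*U) = -2 + 10*(6*U) = -2 + 60*U)
c = -⅓ (c = -7/(2 + 19) = -7/21 = -7*1/21 = -⅓ ≈ -0.33333)
(3 + c)*l(-4, 2) = (3 - ⅓)*(-2 + 60*2) = 8*(-2 + 120)/3 = (8/3)*118 = 944/3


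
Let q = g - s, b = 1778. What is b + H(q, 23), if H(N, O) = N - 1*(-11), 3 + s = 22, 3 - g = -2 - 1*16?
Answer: 1791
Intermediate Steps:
g = 21 (g = 3 - (-2 - 1*16) = 3 - (-2 - 16) = 3 - 1*(-18) = 3 + 18 = 21)
s = 19 (s = -3 + 22 = 19)
q = 2 (q = 21 - 1*19 = 21 - 19 = 2)
H(N, O) = 11 + N (H(N, O) = N + 11 = 11 + N)
b + H(q, 23) = 1778 + (11 + 2) = 1778 + 13 = 1791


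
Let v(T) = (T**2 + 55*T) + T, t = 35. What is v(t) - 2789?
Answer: 396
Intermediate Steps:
v(T) = T**2 + 56*T
v(t) - 2789 = 35*(56 + 35) - 2789 = 35*91 - 2789 = 3185 - 2789 = 396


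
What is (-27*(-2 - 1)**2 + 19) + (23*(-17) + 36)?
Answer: -579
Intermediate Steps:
(-27*(-2 - 1)**2 + 19) + (23*(-17) + 36) = (-27*(-3)**2 + 19) + (-391 + 36) = (-27*9 + 19) - 355 = (-243 + 19) - 355 = -224 - 355 = -579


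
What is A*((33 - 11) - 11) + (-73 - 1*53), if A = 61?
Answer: 545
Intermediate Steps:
A*((33 - 11) - 11) + (-73 - 1*53) = 61*((33 - 11) - 11) + (-73 - 1*53) = 61*(22 - 11) + (-73 - 53) = 61*11 - 126 = 671 - 126 = 545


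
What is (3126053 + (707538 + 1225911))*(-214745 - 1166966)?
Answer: -6990769567922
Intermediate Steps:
(3126053 + (707538 + 1225911))*(-214745 - 1166966) = (3126053 + 1933449)*(-1381711) = 5059502*(-1381711) = -6990769567922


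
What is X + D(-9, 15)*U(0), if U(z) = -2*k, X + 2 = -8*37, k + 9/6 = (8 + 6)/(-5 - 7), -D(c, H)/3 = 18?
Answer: -586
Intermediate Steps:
D(c, H) = -54 (D(c, H) = -3*18 = -54)
k = -8/3 (k = -3/2 + (8 + 6)/(-5 - 7) = -3/2 + 14/(-12) = -3/2 + 14*(-1/12) = -3/2 - 7/6 = -8/3 ≈ -2.6667)
X = -298 (X = -2 - 8*37 = -2 - 296 = -298)
U(z) = 16/3 (U(z) = -2*(-8)/3 = -1*(-16/3) = 16/3)
X + D(-9, 15)*U(0) = -298 - 54*16/3 = -298 - 288 = -586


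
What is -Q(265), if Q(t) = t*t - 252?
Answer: -69973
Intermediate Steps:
Q(t) = -252 + t² (Q(t) = t² - 252 = -252 + t²)
-Q(265) = -(-252 + 265²) = -(-252 + 70225) = -1*69973 = -69973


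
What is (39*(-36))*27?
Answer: -37908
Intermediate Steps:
(39*(-36))*27 = -1404*27 = -37908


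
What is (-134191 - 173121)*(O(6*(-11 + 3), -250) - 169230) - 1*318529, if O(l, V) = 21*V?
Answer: 53619479231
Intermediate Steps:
(-134191 - 173121)*(O(6*(-11 + 3), -250) - 169230) - 1*318529 = (-134191 - 173121)*(21*(-250) - 169230) - 1*318529 = -307312*(-5250 - 169230) - 318529 = -307312*(-174480) - 318529 = 53619797760 - 318529 = 53619479231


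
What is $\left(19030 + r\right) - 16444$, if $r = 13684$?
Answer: $16270$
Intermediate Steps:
$\left(19030 + r\right) - 16444 = \left(19030 + 13684\right) - 16444 = 32714 - 16444 = 16270$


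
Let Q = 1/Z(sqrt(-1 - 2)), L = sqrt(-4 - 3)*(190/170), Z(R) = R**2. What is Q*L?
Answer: -19*I*sqrt(7)/51 ≈ -0.98567*I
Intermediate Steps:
L = 19*I*sqrt(7)/17 (L = sqrt(-7)*(190*(1/170)) = (I*sqrt(7))*(19/17) = 19*I*sqrt(7)/17 ≈ 2.957*I)
Q = -1/3 (Q = 1/((sqrt(-1 - 2))**2) = 1/((sqrt(-3))**2) = 1/((I*sqrt(3))**2) = 1/(-3) = -1/3 ≈ -0.33333)
Q*L = -19*I*sqrt(7)/51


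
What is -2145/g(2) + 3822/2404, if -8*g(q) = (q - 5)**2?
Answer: 6881173/3606 ≈ 1908.3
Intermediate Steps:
g(q) = -(-5 + q)**2/8 (g(q) = -(q - 5)**2/8 = -(-5 + q)**2/8)
-2145/g(2) + 3822/2404 = -2145*(-8/(-5 + 2)**2) + 3822/2404 = -2145/((-1/8*(-3)**2)) + 3822*(1/2404) = -2145/((-1/8*9)) + 1911/1202 = -2145/(-9/8) + 1911/1202 = -2145*(-8/9) + 1911/1202 = 5720/3 + 1911/1202 = 6881173/3606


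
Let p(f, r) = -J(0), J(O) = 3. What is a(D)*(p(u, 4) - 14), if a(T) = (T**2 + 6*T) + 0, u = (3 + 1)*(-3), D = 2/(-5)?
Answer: 952/25 ≈ 38.080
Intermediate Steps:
D = -2/5 (D = 2*(-1/5) = -2/5 ≈ -0.40000)
u = -12 (u = 4*(-3) = -12)
p(f, r) = -3 (p(f, r) = -1*3 = -3)
a(T) = T**2 + 6*T
a(D)*(p(u, 4) - 14) = (-2*(6 - 2/5)/5)*(-3 - 14) = -2/5*28/5*(-17) = -56/25*(-17) = 952/25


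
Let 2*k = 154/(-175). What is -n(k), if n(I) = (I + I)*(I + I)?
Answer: -484/625 ≈ -0.77440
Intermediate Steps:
k = -11/25 (k = (154/(-175))/2 = (154*(-1/175))/2 = (½)*(-22/25) = -11/25 ≈ -0.44000)
n(I) = 4*I² (n(I) = (2*I)*(2*I) = 4*I²)
-n(k) = -4*(-11/25)² = -4*121/625 = -1*484/625 = -484/625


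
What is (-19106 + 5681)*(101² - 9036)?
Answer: -15640125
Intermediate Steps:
(-19106 + 5681)*(101² - 9036) = -13425*(10201 - 9036) = -13425*1165 = -15640125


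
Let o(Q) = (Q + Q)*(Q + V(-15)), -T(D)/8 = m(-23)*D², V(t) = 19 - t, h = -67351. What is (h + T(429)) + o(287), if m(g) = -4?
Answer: 6006215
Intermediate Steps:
T(D) = 32*D² (T(D) = -(-32)*D² = 32*D²)
o(Q) = 2*Q*(34 + Q) (o(Q) = (Q + Q)*(Q + (19 - 1*(-15))) = (2*Q)*(Q + (19 + 15)) = (2*Q)*(Q + 34) = (2*Q)*(34 + Q) = 2*Q*(34 + Q))
(h + T(429)) + o(287) = (-67351 + 32*429²) + 2*287*(34 + 287) = (-67351 + 32*184041) + 2*287*321 = (-67351 + 5889312) + 184254 = 5821961 + 184254 = 6006215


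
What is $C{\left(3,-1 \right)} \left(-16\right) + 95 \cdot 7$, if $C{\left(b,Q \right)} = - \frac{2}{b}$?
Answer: $\frac{2027}{3} \approx 675.67$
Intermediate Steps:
$C{\left(3,-1 \right)} \left(-16\right) + 95 \cdot 7 = - \frac{2}{3} \left(-16\right) + 95 \cdot 7 = \left(-2\right) \frac{1}{3} \left(-16\right) + 665 = \left(- \frac{2}{3}\right) \left(-16\right) + 665 = \frac{32}{3} + 665 = \frac{2027}{3}$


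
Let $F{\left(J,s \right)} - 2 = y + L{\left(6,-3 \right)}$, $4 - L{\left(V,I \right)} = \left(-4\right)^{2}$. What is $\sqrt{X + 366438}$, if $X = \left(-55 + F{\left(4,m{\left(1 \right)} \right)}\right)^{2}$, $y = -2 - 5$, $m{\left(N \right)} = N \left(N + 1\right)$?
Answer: $\sqrt{371622} \approx 609.61$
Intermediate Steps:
$L{\left(V,I \right)} = -12$ ($L{\left(V,I \right)} = 4 - \left(-4\right)^{2} = 4 - 16 = -12$)
$m{\left(N \right)} = N \left(1 + N\right)$
$y = -7$ ($y = -2 - 5 = -7$)
$F{\left(J,s \right)} = -17$ ($F{\left(J,s \right)} = 2 - 19 = -17$)
$X = 5184$ ($X = \left(-55 - 17\right)^{2} = \left(-72\right)^{2} = 5184$)
$\sqrt{X + 366438} = \sqrt{5184 + 366438} = \sqrt{371622}$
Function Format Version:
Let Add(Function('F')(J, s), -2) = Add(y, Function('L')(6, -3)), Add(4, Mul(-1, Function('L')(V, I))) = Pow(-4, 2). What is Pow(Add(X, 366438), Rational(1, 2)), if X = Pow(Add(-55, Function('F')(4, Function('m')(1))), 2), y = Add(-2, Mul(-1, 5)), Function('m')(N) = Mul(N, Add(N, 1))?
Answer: Pow(371622, Rational(1, 2)) ≈ 609.61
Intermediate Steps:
Function('L')(V, I) = -12 (Function('L')(V, I) = Add(4, Mul(-1, Pow(-4, 2))) = Add(4, Mul(-1, 16)) = Add(4, -16) = -12)
Function('m')(N) = Mul(N, Add(1, N))
y = -7 (y = Add(-2, -5) = -7)
Function('F')(J, s) = -17 (Function('F')(J, s) = Add(2, Add(-7, -12)) = Add(2, -19) = -17)
X = 5184 (X = Pow(Add(-55, -17), 2) = Pow(-72, 2) = 5184)
Pow(Add(X, 366438), Rational(1, 2)) = Pow(Add(5184, 366438), Rational(1, 2)) = Pow(371622, Rational(1, 2))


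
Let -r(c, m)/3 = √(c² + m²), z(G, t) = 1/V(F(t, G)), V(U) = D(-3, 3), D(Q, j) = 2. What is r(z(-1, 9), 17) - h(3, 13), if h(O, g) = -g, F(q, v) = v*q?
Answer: 13 - 3*√1157/2 ≈ -38.022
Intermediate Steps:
F(q, v) = q*v
V(U) = 2
z(G, t) = ½ (z(G, t) = 1/2 = ½)
r(c, m) = -3*√(c² + m²)
r(z(-1, 9), 17) - h(3, 13) = -3*√((½)² + 17²) - (-1)*13 = -3*√(¼ + 289) - 1*(-13) = -3*√1157/2 + 13 = 13 - 3*√1157/2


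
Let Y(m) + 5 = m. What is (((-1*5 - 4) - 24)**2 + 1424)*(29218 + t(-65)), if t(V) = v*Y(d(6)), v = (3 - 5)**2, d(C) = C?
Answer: 73434886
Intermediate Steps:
v = 4 (v = (-2)**2 = 4)
Y(m) = -5 + m
t(V) = 4 (t(V) = 4*(-5 + 6) = 4*1 = 4)
(((-1*5 - 4) - 24)**2 + 1424)*(29218 + t(-65)) = (((-1*5 - 4) - 24)**2 + 1424)*(29218 + 4) = (((-5 - 4) - 24)**2 + 1424)*29222 = ((-9 - 24)**2 + 1424)*29222 = ((-33)**2 + 1424)*29222 = (1089 + 1424)*29222 = 2513*29222 = 73434886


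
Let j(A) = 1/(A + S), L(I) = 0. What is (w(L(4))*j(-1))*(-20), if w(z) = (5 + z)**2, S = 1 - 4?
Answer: 125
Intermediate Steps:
S = -3
j(A) = 1/(-3 + A) (j(A) = 1/(A - 3) = 1/(-3 + A))
(w(L(4))*j(-1))*(-20) = ((5 + 0)**2/(-3 - 1))*(-20) = (5**2/(-4))*(-20) = (25*(-1/4))*(-20) = -25/4*(-20) = 125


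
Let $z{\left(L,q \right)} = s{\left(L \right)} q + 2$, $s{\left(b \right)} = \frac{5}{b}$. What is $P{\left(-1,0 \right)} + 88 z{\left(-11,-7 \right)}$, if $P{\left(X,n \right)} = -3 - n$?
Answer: $453$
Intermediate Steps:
$z{\left(L,q \right)} = 2 + \frac{5 q}{L}$ ($z{\left(L,q \right)} = \frac{5}{L} q + 2 = \frac{5 q}{L} + 2 = 2 + \frac{5 q}{L}$)
$P{\left(-1,0 \right)} + 88 z{\left(-11,-7 \right)} = \left(-3 - 0\right) + 88 \left(2 + 5 \left(-7\right) \frac{1}{-11}\right) = \left(-3 + 0\right) + 88 \left(2 + 5 \left(-7\right) \left(- \frac{1}{11}\right)\right) = -3 + 88 \left(2 + \frac{35}{11}\right) = -3 + 88 \cdot \frac{57}{11} = -3 + 456 = 453$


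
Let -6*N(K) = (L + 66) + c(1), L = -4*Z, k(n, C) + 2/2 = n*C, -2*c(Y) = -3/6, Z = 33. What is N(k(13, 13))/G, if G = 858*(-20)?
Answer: -263/411840 ≈ -0.00063860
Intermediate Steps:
c(Y) = ¼ (c(Y) = -(-3)/(2*6) = -½*(-½) = ¼)
k(n, C) = -1 + C*n (k(n, C) = -1 + n*C = -1 + C*n)
L = -132 (L = -4*33 = -132)
G = -17160
N(K) = 263/24 (N(K) = -((-132 + 66) + ¼)/6 = -(-66 + ¼)/6 = -⅙*(-263/4) = 263/24)
N(k(13, 13))/G = (263/24)/(-17160) = (263/24)*(-1/17160) = -263/411840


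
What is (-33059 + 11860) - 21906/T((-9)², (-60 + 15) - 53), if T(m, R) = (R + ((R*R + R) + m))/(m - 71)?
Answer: -67125457/3163 ≈ -21222.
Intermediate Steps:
T(m, R) = (m + R² + 2*R)/(-71 + m) (T(m, R) = (R + ((R² + R) + m))/(-71 + m) = (R + ((R + R²) + m))/(-71 + m) = (R + (R + m + R²))/(-71 + m) = (m + R² + 2*R)/(-71 + m))
(-33059 + 11860) - 21906/T((-9)², (-60 + 15) - 53) = (-33059 + 11860) - 21906*(-71 + (-9)²)/((-9)² + ((-60 + 15) - 53)² + 2*((-60 + 15) - 53)) = -21199 - 21906*(-71 + 81)/(81 + (-45 - 53)² + 2*(-45 - 53)) = -21199 - 21906*10/(81 + (-98)² + 2*(-98)) = -21199 - 21906*10/(81 + 9604 - 196) = -21199 - 21906/((⅒)*9489) = -21199 - 21906/9489/10 = -21199 - 21906*10/9489 = -21199 - 73020/3163 = -67125457/3163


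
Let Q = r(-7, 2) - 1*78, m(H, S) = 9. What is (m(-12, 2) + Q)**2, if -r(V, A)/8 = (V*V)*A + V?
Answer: 635209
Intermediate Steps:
r(V, A) = -8*V - 8*A*V**2 (r(V, A) = -8*((V*V)*A + V) = -8*(V**2*A + V) = -8*(A*V**2 + V) = -8*(V + A*V**2) = -8*V - 8*A*V**2)
Q = -806 (Q = -8*(-7)*(1 + 2*(-7)) - 1*78 = -8*(-7)*(1 - 14) - 78 = -8*(-7)*(-13) - 78 = -728 - 78 = -806)
(m(-12, 2) + Q)**2 = (9 - 806)**2 = (-797)**2 = 635209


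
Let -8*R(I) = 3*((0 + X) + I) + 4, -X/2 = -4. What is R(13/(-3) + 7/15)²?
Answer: 1681/400 ≈ 4.2025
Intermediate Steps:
X = 8 (X = -2*(-4) = 8)
R(I) = -7/2 - 3*I/8 (R(I) = -(3*((0 + 8) + I) + 4)/8 = -(3*(8 + I) + 4)/8 = -((24 + 3*I) + 4)/8 = -(28 + 3*I)/8 = -7/2 - 3*I/8)
R(13/(-3) + 7/15)² = (-7/2 - 3*(13/(-3) + 7/15)/8)² = (-7/2 - 3*(13*(-⅓) + 7*(1/15))/8)² = (-7/2 - 3*(-13/3 + 7/15)/8)² = (-7/2 - 3/8*(-58/15))² = (-7/2 + 29/20)² = (-41/20)² = 1681/400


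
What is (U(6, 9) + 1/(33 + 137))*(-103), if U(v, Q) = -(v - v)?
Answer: -103/170 ≈ -0.60588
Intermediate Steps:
U(v, Q) = 0 (U(v, Q) = -1*0 = 0)
(U(6, 9) + 1/(33 + 137))*(-103) = (0 + 1/(33 + 137))*(-103) = (0 + 1/170)*(-103) = (1/170)*(-103) = -103/170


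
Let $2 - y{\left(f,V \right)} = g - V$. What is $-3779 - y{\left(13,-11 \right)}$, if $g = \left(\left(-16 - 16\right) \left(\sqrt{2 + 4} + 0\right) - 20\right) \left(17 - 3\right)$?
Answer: $-4050 - 448 \sqrt{6} \approx -5147.4$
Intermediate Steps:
$g = -280 - 448 \sqrt{6}$ ($g = \left(- 32 \left(\sqrt{6} + 0\right) - 20\right) 14 = \left(- 32 \sqrt{6} - 20\right) 14 = \left(-20 - 32 \sqrt{6}\right) 14 = -280 - 448 \sqrt{6} \approx -1377.4$)
$y{\left(f,V \right)} = 282 + V + 448 \sqrt{6}$ ($y{\left(f,V \right)} = 2 - \left(\left(-280 - 448 \sqrt{6}\right) - V\right) = 2 - \left(-280 - V - 448 \sqrt{6}\right) = 2 + \left(280 + V + 448 \sqrt{6}\right) = 282 + V + 448 \sqrt{6}$)
$-3779 - y{\left(13,-11 \right)} = -3779 - \left(282 - 11 + 448 \sqrt{6}\right) = -3779 - \left(271 + 448 \sqrt{6}\right) = -4050 - 448 \sqrt{6}$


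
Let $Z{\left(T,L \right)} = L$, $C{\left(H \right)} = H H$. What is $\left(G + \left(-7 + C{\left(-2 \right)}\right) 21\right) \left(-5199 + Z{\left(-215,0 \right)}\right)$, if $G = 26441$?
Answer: $-137139222$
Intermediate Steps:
$C{\left(H \right)} = H^{2}$
$\left(G + \left(-7 + C{\left(-2 \right)}\right) 21\right) \left(-5199 + Z{\left(-215,0 \right)}\right) = \left(26441 + \left(-7 + \left(-2\right)^{2}\right) 21\right) \left(-5199 + 0\right) = \left(26441 + \left(-7 + 4\right) 21\right) \left(-5199\right) = \left(26441 - 63\right) \left(-5199\right) = 26378 \left(-5199\right) = -137139222$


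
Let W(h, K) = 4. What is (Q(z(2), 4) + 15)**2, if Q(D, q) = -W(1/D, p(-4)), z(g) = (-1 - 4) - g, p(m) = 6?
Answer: 121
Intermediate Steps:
z(g) = -5 - g
Q(D, q) = -4 (Q(D, q) = -1*4 = -4)
(Q(z(2), 4) + 15)**2 = (-4 + 15)**2 = 11**2 = 121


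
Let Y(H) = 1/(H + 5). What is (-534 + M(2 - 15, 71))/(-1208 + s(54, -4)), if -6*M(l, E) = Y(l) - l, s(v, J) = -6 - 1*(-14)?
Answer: 5147/11520 ≈ 0.44679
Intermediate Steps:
s(v, J) = 8 (s(v, J) = -6 + 14 = 8)
Y(H) = 1/(5 + H)
M(l, E) = -1/(6*(5 + l)) + l/6 (M(l, E) = -(1/(5 + l) - l)/6 = -1/(6*(5 + l)) + l/6)
(-534 + M(2 - 15, 71))/(-1208 + s(54, -4)) = (-534 + (-1 + (2 - 15)*(5 + (2 - 15)))/(6*(5 + (2 - 15))))/(-1208 + 8) = (-534 + (-1 - 13*(5 - 13))/(6*(5 - 13)))/(-1200) = (-534 + (⅙)*(-1 - 13*(-8))/(-8))*(-1/1200) = (-534 + (⅙)*(-⅛)*(-1 + 104))*(-1/1200) = (-534 + (⅙)*(-⅛)*103)*(-1/1200) = (-534 - 103/48)*(-1/1200) = -25735/48*(-1/1200) = 5147/11520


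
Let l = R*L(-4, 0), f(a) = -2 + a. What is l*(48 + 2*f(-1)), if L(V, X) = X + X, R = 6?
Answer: 0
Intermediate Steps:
L(V, X) = 2*X
l = 0 (l = 6*(2*0) = 6*0 = 0)
l*(48 + 2*f(-1)) = 0*(48 + 2*(-2 - 1)) = 0*(48 + 2*(-3)) = 0*(48 - 6) = 0*42 = 0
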